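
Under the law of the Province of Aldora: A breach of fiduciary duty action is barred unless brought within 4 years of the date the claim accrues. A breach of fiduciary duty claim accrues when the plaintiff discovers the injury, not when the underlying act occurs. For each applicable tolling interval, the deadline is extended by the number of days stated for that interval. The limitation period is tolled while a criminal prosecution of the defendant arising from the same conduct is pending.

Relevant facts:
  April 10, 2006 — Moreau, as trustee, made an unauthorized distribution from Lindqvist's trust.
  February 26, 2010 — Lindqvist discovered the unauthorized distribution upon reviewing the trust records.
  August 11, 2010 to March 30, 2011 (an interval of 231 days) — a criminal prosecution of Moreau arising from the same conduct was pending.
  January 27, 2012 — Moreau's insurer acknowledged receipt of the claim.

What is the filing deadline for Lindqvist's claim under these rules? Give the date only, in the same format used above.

October 15, 2014

Under the discovery rule, the claim accrued on February 26, 2010, when Lindqvist discovered the injury — not on the April 10, 2006 date of the underlying act.
4 years from February 26, 2010 is February 26, 2014.
Because the pending criminal prosecution ran from August 11, 2010 to March 30, 2011, the deadline is extended by 231 days to October 15, 2014.
Nothing else in the chronology tolls or restarts the period.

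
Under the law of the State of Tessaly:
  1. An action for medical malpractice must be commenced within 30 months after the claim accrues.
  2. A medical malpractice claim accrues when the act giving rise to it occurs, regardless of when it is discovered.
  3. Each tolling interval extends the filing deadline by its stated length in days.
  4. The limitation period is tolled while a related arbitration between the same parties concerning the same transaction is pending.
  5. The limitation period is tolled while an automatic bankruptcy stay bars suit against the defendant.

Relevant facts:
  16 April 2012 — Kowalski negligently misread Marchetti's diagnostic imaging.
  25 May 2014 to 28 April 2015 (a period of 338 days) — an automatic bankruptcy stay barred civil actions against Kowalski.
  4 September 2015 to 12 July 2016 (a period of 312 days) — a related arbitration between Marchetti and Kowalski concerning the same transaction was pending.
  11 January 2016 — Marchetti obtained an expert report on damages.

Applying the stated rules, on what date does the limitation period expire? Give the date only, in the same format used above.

27 July 2016

The claim accrued on 16 April 2012, the date of the act.
30 months from 16 April 2012 is 16 October 2014.
The automatic bankruptcy stay from 25 May 2014 to 28 April 2015 tolled the period for 338 days, extending the deadline to 19 September 2015.
The period was tolled for 312 days by the pending related arbitration (4 September 2015 to 12 July 2016), pushing the deadline to 27 July 2016.
The other events in the timeline have no effect on the limitation period under the stated rules.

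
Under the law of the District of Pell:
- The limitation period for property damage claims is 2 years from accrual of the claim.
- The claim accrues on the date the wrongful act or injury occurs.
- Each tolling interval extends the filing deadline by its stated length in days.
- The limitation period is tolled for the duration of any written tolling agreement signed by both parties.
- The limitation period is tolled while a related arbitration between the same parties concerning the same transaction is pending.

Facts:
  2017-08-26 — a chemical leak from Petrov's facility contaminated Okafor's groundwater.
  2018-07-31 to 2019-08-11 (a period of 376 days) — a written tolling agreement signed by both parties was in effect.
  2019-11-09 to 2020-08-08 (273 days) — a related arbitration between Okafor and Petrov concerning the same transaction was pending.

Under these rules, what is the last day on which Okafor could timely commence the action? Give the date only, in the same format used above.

The claim accrued on 2017-08-26, when the wrongful act occurred.
The untolled deadline — 2 years after 2017-08-26 — is 2019-08-26.
The period was tolled for 376 days by the written tolling agreement (2018-07-31 to 2019-08-11), pushing the deadline to 2020-09-05.
The period was tolled for 273 days by the pending related arbitration (2019-11-09 to 2020-08-08), pushing the deadline to 2021-06-05.

2021-06-05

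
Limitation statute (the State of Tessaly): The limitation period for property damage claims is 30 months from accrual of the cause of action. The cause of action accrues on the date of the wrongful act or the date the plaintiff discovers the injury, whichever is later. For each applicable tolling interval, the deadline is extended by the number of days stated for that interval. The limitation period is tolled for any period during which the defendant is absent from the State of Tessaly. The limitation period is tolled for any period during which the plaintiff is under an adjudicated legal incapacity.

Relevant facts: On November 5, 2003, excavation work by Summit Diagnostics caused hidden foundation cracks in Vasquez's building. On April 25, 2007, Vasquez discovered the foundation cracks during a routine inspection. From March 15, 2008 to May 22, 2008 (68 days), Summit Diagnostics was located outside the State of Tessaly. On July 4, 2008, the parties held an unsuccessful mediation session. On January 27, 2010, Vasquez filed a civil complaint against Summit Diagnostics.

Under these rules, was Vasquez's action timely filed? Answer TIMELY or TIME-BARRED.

TIME-BARRED

The claim accrued on April 25, 2007 — the later of the November 5, 2003 act and the April 25, 2007 discovery.
The untolled deadline — 30 months after April 25, 2007 — is October 25, 2009.
The defendant's absence from the jurisdiction from March 15, 2008 to May 22, 2008 tolled the period for 68 days, extending the deadline to January 1, 2010.
None of the other events listed affects the running of the period under the stated rules.
The January 27, 2010 filing falls after the January 1, 2010 deadline; the claim is time-barred.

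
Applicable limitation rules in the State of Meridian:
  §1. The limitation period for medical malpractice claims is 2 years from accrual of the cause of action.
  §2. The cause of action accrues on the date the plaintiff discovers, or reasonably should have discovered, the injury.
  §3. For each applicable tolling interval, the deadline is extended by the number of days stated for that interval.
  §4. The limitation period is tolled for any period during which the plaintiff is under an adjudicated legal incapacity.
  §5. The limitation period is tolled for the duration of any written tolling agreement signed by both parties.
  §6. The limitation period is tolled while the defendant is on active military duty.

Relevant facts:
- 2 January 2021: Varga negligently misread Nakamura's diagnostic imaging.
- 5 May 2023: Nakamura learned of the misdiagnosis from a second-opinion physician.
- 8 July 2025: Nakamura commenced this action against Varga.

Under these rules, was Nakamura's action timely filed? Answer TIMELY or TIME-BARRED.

TIME-BARRED

Accrual is tied to discovery, so the period began on 5 May 2023 rather than on 2 January 2021 when the act occurred.
The untolled deadline — 2 years after 5 May 2023 — is 5 May 2025.
Nakamura filed on 8 July 2025, after the 5 May 2025 deadline, so the action is time-barred.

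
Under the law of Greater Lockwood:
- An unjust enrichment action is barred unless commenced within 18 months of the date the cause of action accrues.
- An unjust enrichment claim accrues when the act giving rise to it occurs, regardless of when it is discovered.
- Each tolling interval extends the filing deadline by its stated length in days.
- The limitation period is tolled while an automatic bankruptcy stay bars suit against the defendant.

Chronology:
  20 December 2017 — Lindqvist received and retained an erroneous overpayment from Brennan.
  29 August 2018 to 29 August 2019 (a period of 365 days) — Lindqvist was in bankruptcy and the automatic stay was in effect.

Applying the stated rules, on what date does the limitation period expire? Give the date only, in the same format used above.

The limitation period began to run on 20 December 2017.
Adding the 18 months base period to 20 December 2017 gives a deadline of 20 June 2019, before any tolling.
The automatic bankruptcy stay from 29 August 2018 to 29 August 2019 tolled the period for 365 days, extending the deadline to 19 June 2020.

19 June 2020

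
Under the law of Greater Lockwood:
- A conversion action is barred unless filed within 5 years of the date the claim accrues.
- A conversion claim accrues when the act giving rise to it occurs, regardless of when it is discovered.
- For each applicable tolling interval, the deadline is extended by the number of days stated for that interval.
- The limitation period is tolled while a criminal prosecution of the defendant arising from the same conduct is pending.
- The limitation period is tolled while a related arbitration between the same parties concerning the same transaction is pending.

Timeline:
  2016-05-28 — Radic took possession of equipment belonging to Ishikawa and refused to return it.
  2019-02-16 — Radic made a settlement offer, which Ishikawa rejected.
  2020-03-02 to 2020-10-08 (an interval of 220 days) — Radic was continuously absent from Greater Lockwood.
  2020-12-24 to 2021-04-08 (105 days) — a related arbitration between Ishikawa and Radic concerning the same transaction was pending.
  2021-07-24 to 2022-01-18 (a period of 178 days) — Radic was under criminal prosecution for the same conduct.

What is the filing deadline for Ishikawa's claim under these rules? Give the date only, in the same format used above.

The claim accrued on 2016-05-28, the date of the act.
Adding the 5 years base period to 2016-05-28 gives a deadline of 2021-05-28, before any tolling.
The period was tolled for 105 days by the pending related arbitration (2020-12-24 to 2021-04-08), pushing the deadline to 2021-09-10.
Because the pending criminal prosecution ran from 2021-07-24 to 2022-01-18, the deadline is extended by 178 days to 2022-03-07.
No stated provision tolls the period for the defendant's absence, so the interval from 2020-03-02 to 2020-10-08 has no effect on the deadline.
None of the other events listed affects the running of the period under the stated rules.

2022-03-07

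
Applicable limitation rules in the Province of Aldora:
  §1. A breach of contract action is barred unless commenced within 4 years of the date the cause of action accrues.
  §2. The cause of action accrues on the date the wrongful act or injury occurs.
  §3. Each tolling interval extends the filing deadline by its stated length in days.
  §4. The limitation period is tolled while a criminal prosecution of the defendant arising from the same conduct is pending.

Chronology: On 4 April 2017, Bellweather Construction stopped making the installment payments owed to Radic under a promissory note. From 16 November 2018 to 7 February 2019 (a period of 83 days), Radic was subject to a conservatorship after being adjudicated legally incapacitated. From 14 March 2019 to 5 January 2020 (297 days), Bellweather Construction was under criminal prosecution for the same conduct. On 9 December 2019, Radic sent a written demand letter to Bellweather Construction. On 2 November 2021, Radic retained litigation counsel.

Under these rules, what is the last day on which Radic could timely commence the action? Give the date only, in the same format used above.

26 January 2022

The claim accrued on 4 April 2017, when the wrongful act occurred.
Adding the 4 years base period to 4 April 2017 gives a deadline of 4 April 2021, before any tolling.
The pending criminal prosecution from 14 March 2019 to 5 January 2020 tolled the period for 297 days, extending the deadline to 26 January 2022.
No stated provision tolls the period for the plaintiff's incapacity, so the interval from 16 November 2018 to 7 February 2019 has no effect on the deadline.
Nothing else in the chronology tolls or restarts the period.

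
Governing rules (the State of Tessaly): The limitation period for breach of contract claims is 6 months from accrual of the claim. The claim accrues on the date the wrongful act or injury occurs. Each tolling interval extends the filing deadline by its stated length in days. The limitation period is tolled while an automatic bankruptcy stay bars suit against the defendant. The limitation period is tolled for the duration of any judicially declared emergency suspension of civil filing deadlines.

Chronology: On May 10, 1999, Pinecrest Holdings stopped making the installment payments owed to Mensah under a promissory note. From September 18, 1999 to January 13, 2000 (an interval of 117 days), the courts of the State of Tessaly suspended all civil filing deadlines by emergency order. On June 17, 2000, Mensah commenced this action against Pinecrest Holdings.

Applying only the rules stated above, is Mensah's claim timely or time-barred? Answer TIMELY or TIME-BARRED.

TIME-BARRED

The limitation period began to run on May 10, 1999.
6 months from May 10, 1999 is November 10, 1999.
The emergency suspension of filing deadlines from September 18, 1999 to January 13, 2000 tolled the period for 117 days, extending the deadline to March 6, 2000.
The June 17, 2000 filing falls after the March 6, 2000 deadline; the claim is time-barred.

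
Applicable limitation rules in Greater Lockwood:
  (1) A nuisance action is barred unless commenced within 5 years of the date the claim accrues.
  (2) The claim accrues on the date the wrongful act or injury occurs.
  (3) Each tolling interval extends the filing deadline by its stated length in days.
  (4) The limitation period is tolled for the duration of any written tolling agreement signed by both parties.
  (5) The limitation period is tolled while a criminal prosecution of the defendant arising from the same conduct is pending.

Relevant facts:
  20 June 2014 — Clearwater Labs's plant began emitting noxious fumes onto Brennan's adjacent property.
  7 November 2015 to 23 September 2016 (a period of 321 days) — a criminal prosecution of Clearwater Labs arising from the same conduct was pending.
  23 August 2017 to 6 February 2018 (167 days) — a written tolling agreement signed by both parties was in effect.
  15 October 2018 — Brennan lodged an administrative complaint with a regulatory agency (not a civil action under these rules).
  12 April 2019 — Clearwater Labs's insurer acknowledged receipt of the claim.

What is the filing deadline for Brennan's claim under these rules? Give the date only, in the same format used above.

20 October 2020

The claim accrued on 20 June 2014, when the wrongful act occurred.
The untolled deadline — 5 years after 20 June 2014 — is 20 June 2019.
Because the pending criminal prosecution ran from 7 November 2015 to 23 September 2016, the deadline is extended by 321 days to 6 May 2020.
The written tolling agreement from 23 August 2017 to 6 February 2018 tolled the period for 167 days, extending the deadline to 20 October 2020.
None of the other events listed affects the running of the period under the stated rules.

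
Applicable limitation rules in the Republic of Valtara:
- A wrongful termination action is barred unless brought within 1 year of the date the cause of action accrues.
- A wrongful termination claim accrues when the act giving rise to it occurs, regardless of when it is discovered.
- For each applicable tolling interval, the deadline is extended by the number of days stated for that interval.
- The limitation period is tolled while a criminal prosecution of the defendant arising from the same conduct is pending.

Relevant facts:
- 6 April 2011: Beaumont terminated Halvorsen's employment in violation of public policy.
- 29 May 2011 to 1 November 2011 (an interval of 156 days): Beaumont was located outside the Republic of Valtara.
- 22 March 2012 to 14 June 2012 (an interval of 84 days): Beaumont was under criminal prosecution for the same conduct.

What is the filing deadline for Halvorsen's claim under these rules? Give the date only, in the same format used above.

The cause of action accrued on 6 April 2011, the date of the act.
Adding the 1 year base period to 6 April 2011 gives a deadline of 6 April 2012, before any tolling.
The period was tolled for 84 days by the pending criminal prosecution (22 March 2012 to 14 June 2012), pushing the deadline to 29 June 2012.
Although the defendant's absence ran from 29 May 2011 to 1 November 2011, the stated rules do not make that a tolling event, so it is disregarded.

29 June 2012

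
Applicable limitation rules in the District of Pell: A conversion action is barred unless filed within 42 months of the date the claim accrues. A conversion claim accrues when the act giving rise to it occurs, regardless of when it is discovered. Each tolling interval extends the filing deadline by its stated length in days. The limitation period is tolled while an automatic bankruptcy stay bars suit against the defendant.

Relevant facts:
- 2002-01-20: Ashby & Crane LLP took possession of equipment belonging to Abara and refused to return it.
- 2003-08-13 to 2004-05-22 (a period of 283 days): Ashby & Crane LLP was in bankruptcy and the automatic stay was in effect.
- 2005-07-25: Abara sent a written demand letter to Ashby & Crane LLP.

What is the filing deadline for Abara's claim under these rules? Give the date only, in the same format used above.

The claim accrued on 2002-01-20, when the wrongful act occurred.
42 months from 2002-01-20 is 2005-07-20.
Because the automatic bankruptcy stay ran from 2003-08-13 to 2004-05-22, the deadline is extended by 283 days to 2006-04-29.
Nothing else in the chronology tolls or restarts the period.

2006-04-29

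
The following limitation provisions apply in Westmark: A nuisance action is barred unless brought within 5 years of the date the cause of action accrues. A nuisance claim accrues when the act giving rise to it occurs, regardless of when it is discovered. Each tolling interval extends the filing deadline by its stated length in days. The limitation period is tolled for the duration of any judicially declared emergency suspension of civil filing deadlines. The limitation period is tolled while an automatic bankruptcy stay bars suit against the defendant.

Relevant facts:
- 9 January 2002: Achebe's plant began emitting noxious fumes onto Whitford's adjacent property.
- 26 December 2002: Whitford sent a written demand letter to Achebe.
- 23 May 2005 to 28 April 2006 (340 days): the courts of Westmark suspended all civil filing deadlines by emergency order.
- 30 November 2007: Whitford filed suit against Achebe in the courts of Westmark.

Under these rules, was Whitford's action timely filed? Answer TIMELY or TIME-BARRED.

TIMELY

The limitation period began to run on 9 January 2002.
5 years from 9 January 2002 is 9 January 2007.
The period was tolled for 340 days by the emergency suspension of filing deadlines (23 May 2005 to 28 April 2006), pushing the deadline to 15 December 2007.
The other events in the timeline have no effect on the limitation period under the stated rules.
Filing on 30 November 2007 beat the 15 December 2007 deadline — the action is timely.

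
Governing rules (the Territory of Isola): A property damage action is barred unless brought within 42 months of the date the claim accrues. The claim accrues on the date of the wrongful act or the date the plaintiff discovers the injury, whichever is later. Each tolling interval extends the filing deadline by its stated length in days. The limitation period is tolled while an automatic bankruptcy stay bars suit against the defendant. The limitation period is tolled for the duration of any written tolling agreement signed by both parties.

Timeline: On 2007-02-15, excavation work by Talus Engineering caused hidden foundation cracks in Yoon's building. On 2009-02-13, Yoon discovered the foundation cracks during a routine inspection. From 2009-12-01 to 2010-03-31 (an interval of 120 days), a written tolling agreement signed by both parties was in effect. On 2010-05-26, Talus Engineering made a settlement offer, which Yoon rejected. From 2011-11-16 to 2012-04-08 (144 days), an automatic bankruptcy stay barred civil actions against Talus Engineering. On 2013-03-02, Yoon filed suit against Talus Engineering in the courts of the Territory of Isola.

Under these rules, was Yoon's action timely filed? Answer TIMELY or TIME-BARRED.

TIMELY

Taking the later of the act (2007-02-15) and discovery (2009-02-13), the claim accrued on 2009-02-13.
42 months from 2009-02-13 is 2012-08-13.
The written tolling agreement from 2009-12-01 to 2010-03-31 tolled the period for 120 days, extending the deadline to 2012-12-11.
The automatic bankruptcy stay from 2011-11-16 to 2012-04-08 tolled the period for 144 days, extending the deadline to 2013-05-04.
The other events in the timeline have no effect on the limitation period under the stated rules.
The 2013-03-02 filing precedes the 2013-05-04 deadline; the claim is timely.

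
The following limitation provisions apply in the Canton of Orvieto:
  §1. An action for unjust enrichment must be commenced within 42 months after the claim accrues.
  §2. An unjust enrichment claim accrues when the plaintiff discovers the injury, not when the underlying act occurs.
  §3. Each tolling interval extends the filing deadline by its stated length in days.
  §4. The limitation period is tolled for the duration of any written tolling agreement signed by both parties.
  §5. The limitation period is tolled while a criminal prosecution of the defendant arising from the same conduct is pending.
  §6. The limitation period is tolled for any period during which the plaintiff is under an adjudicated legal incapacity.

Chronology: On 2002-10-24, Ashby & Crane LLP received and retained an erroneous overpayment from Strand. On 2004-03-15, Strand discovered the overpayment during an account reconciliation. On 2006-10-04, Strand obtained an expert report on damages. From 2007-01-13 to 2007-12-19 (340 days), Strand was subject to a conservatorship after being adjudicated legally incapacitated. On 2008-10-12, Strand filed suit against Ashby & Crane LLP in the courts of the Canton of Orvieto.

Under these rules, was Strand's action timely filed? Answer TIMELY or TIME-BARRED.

Accrual is tied to discovery, so the period began on 2004-03-15 rather than on 2002-10-24 when the act occurred.
The untolled deadline — 42 months after 2004-03-15 — is 2007-09-15.
The period was tolled for 340 days by the plaintiff's legal incapacity (2007-01-13 to 2007-12-19), pushing the deadline to 2008-08-20.
The other events in the timeline have no effect on the limitation period under the stated rules.
The 2008-10-12 filing falls after the 2008-08-20 deadline; the claim is time-barred.

TIME-BARRED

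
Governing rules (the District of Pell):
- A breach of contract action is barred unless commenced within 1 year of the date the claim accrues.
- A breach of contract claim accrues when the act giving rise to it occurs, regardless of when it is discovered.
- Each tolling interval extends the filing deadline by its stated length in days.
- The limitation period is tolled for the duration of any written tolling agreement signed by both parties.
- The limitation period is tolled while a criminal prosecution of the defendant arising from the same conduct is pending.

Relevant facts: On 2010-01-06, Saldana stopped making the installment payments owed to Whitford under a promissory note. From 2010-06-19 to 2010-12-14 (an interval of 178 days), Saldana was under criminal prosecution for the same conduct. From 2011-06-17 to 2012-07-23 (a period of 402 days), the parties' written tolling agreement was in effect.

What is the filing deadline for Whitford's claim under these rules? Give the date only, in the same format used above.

2012-08-08

The claim accrued on 2010-01-06, the date of the act.
The untolled deadline — 1 year after 2010-01-06 — is 2011-01-06.
Because the pending criminal prosecution ran from 2010-06-19 to 2010-12-14, the deadline is extended by 178 days to 2011-07-03.
Because the written tolling agreement ran from 2011-06-17 to 2012-07-23, the deadline is extended by 402 days to 2012-08-08.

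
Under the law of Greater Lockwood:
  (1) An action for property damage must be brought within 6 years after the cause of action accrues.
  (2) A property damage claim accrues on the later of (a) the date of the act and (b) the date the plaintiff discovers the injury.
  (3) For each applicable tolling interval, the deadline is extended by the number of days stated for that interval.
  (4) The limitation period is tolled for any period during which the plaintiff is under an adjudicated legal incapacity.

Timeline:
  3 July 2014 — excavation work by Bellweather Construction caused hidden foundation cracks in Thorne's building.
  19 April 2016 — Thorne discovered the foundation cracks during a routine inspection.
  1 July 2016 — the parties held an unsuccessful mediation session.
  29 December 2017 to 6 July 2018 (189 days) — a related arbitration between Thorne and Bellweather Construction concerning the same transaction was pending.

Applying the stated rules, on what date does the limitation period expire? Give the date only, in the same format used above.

Because discovery on 19 April 2016 post-dates the 3 July 2014 act, accrual under the later-of rule falls on 19 April 2016.
The untolled deadline — 6 years after 19 April 2016 — is 19 April 2022.
Although a pending arbitration ran from 29 December 2017 to 6 July 2018, the stated rules do not make that a tolling event, so it is disregarded.
None of the other events listed affects the running of the period under the stated rules.

19 April 2022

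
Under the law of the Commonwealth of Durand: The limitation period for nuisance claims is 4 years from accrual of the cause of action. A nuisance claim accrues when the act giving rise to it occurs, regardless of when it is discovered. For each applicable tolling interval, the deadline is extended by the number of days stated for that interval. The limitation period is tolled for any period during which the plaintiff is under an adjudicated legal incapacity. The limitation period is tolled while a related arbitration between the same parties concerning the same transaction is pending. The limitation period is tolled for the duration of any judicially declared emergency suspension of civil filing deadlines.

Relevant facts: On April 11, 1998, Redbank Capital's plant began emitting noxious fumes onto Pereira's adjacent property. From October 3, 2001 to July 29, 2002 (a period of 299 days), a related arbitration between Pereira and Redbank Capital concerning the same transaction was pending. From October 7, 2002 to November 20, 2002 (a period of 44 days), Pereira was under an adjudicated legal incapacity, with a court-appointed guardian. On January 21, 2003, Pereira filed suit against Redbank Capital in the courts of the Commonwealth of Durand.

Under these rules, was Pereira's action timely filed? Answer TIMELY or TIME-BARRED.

The claim accrued on April 11, 1998, when the wrongful act occurred.
The untolled deadline — 4 years after April 11, 1998 — is April 11, 2002.
Because the pending related arbitration ran from October 3, 2001 to July 29, 2002, the deadline is extended by 299 days to February 4, 2003.
Because the plaintiff's legal incapacity ran from October 7, 2002 to November 20, 2002, the deadline is extended by 44 days to March 20, 2003.
The January 21, 2003 filing precedes the March 20, 2003 deadline; the claim is timely.

TIMELY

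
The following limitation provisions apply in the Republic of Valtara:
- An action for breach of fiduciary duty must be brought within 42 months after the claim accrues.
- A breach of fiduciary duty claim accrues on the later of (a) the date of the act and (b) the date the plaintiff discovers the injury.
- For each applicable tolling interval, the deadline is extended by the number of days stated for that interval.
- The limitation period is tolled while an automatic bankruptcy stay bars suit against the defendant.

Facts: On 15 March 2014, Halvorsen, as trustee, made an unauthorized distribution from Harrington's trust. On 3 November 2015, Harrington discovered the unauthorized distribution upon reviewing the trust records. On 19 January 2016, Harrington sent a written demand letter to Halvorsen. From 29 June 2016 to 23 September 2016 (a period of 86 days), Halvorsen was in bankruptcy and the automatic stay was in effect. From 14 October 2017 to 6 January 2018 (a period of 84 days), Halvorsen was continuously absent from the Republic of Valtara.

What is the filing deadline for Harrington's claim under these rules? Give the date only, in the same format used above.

28 July 2019

Because discovery on 3 November 2015 post-dates the 15 March 2014 act, accrual under the later-of rule falls on 3 November 2015.
Adding the 42 months base period to 3 November 2015 gives a deadline of 3 May 2019, before any tolling.
The period was tolled for 86 days by the automatic bankruptcy stay (29 June 2016 to 23 September 2016), pushing the deadline to 28 July 2019.
No stated provision tolls the period for the defendant's absence, so the interval from 14 October 2017 to 6 January 2018 has no effect on the deadline.
None of the other events listed affects the running of the period under the stated rules.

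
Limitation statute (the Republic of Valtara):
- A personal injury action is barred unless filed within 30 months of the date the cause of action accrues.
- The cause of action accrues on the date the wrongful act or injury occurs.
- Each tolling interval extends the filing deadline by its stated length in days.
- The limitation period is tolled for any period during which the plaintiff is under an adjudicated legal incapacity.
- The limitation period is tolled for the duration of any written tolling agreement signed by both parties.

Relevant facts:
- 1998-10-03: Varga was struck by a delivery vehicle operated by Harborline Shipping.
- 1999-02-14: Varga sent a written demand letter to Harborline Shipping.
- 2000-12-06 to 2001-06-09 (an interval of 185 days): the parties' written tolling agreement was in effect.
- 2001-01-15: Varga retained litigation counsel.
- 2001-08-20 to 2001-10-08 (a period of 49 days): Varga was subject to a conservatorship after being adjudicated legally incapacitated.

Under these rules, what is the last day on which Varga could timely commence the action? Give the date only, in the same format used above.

The claim accrued on 1998-10-03, when the wrongful act occurred.
The untolled deadline — 30 months after 1998-10-03 — is 2001-04-03.
The written tolling agreement from 2000-12-06 to 2001-06-09 tolled the period for 185 days, extending the deadline to 2001-10-05.
The period was tolled for 49 days by the plaintiff's legal incapacity (2001-08-20 to 2001-10-08), pushing the deadline to 2001-11-23.
The other events in the timeline have no effect on the limitation period under the stated rules.

2001-11-23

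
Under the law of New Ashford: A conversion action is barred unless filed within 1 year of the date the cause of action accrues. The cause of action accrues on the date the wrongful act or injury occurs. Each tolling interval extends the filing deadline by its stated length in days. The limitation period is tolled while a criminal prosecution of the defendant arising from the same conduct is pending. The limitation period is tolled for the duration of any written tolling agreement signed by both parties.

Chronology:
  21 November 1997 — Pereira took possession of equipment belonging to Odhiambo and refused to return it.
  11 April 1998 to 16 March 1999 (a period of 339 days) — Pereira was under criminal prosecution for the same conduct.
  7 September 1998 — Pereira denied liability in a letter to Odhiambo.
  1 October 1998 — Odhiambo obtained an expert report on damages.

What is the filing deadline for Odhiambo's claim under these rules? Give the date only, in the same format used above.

26 October 1999

The cause of action accrued on 21 November 1997, the date of the act.
Adding the 1 year base period to 21 November 1997 gives a deadline of 21 November 1998, before any tolling.
The period was tolled for 339 days by the pending criminal prosecution (11 April 1998 to 16 March 1999), pushing the deadline to 26 October 1999.
Nothing else in the chronology tolls or restarts the period.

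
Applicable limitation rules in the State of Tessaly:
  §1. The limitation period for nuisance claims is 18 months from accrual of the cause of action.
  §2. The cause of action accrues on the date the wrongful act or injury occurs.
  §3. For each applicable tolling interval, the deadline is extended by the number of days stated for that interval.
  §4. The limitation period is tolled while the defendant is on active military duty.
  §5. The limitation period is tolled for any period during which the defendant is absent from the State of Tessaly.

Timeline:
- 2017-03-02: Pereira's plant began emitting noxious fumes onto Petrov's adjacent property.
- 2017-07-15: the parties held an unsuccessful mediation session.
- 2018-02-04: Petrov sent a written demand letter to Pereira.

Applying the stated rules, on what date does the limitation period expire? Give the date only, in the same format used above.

2018-09-02

The cause of action accrued on 2017-03-02, the date of the act.
18 months from 2017-03-02 is 2018-09-02.
Nothing else in the chronology tolls or restarts the period.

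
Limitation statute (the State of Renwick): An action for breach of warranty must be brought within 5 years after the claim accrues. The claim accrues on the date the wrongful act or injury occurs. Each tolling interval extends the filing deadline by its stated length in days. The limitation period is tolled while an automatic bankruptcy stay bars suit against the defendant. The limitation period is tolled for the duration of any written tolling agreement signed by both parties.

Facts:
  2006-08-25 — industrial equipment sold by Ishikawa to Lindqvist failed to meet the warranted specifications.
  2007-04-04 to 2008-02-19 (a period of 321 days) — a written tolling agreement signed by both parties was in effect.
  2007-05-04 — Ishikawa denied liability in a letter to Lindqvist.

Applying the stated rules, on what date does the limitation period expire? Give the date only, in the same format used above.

2012-07-11

The limitation period began to run on 2006-08-25.
The untolled deadline — 5 years after 2006-08-25 — is 2011-08-25.
Because the written tolling agreement ran from 2007-04-04 to 2008-02-19, the deadline is extended by 321 days to 2012-07-11.
None of the other events listed affects the running of the period under the stated rules.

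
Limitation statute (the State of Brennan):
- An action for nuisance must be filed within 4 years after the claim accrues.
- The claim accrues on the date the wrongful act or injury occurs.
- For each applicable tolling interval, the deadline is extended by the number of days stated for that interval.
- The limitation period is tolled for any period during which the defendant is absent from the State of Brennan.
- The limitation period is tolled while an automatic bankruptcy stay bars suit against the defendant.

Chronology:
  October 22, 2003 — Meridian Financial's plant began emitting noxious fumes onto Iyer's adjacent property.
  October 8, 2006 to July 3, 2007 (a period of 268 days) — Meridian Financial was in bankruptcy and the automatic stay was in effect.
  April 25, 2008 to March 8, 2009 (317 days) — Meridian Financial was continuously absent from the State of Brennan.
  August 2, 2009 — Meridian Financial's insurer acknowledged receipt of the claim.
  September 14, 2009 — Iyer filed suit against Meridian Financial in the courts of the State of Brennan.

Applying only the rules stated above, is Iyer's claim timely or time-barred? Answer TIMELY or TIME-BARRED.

TIME-BARRED

The claim accrued on October 22, 2003, the date of the act.
The untolled deadline — 4 years after October 22, 2003 — is October 22, 2007.
The period was tolled for 268 days by the automatic bankruptcy stay (October 8, 2006 to July 3, 2007), pushing the deadline to July 16, 2008.
The period was tolled for 317 days by the defendant's absence from the jurisdiction (April 25, 2008 to March 8, 2009), pushing the deadline to May 29, 2009.
The other events in the timeline have no effect on the limitation period under the stated rules.
Iyer filed on September 14, 2009, after the May 29, 2009 deadline, so the action is time-barred.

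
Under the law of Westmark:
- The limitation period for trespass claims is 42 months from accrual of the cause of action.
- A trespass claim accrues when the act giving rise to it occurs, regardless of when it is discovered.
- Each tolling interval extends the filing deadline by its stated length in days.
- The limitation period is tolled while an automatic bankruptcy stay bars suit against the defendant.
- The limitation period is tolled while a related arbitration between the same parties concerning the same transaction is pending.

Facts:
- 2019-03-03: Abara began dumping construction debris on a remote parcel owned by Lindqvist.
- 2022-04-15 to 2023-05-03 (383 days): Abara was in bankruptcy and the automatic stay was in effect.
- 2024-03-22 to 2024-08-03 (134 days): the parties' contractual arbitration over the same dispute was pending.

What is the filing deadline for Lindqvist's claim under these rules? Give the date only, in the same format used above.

The limitation period began to run on 2019-03-03.
42 months from 2019-03-03 is 2022-09-03.
The period was tolled for 383 days by the automatic bankruptcy stay (2022-04-15 to 2023-05-03), pushing the deadline to 2023-09-21.
The pending related arbitration starting 2024-03-22 came too late — the period had run on 2023-09-21 — and so does not extend the deadline.

2023-09-21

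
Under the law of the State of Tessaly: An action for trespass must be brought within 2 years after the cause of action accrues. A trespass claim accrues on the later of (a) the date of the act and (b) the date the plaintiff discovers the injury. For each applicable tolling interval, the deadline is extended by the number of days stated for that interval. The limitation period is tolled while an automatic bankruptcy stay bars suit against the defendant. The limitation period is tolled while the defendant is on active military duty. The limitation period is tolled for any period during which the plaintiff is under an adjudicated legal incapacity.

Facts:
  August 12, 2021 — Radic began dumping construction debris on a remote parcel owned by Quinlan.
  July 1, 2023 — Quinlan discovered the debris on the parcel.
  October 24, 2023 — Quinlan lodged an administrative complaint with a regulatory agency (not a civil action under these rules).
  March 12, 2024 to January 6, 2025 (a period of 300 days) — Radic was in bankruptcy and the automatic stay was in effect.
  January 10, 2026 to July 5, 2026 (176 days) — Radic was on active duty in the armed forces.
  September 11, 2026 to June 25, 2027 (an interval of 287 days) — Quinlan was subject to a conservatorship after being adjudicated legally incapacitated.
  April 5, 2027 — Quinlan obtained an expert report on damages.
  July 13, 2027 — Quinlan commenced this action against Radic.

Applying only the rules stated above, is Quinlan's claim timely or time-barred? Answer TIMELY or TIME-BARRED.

Because discovery on July 1, 2023 post-dates the August 12, 2021 act, accrual under the later-of rule falls on July 1, 2023.
Adding the 2 years base period to July 1, 2023 gives a deadline of July 1, 2025, before any tolling.
The period was tolled for 300 days by the automatic bankruptcy stay (March 12, 2024 to January 6, 2025), pushing the deadline to April 27, 2026.
The defendant's active military service from January 10, 2026 to July 5, 2026 tolled the period for 176 days, extending the deadline to October 20, 2026.
The plaintiff's legal incapacity from September 11, 2026 to June 25, 2027 tolled the period for 287 days, extending the deadline to August 3, 2027.
The other events in the timeline have no effect on the limitation period under the stated rules.
The July 13, 2027 filing precedes the August 3, 2027 deadline; the claim is timely.

TIMELY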